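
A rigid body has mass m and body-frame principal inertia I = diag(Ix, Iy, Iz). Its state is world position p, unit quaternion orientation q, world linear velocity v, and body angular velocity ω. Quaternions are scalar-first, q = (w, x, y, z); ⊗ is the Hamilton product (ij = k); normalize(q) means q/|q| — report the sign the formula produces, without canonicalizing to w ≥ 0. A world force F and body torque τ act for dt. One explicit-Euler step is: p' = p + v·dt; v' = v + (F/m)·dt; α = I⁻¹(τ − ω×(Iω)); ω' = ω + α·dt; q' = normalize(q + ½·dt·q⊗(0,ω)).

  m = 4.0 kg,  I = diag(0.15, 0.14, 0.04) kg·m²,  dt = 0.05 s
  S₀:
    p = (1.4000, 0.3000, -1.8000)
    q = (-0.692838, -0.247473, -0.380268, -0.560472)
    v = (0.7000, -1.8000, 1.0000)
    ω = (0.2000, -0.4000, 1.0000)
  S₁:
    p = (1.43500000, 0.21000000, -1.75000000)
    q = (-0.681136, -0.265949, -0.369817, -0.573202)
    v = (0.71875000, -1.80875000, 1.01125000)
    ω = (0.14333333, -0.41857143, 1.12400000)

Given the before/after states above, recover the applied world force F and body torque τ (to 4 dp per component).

rate change Δω = (-0.05666667, -0.01857143, 0.12400000)
ω₀×(Iω₀) = (0.0400, 0.0220, 0.0008)
I·α + gyro = (-0.1300, -0.0300, 0.1000)
velocity change Δv = (0.01875000, -0.00875000, 0.01125000)
F = m·Δv/dt = (1.5000, -0.7000, 0.9000)

F = (1.5000, -0.7000, 0.9000)
τ = (-0.1300, -0.0300, 0.1000)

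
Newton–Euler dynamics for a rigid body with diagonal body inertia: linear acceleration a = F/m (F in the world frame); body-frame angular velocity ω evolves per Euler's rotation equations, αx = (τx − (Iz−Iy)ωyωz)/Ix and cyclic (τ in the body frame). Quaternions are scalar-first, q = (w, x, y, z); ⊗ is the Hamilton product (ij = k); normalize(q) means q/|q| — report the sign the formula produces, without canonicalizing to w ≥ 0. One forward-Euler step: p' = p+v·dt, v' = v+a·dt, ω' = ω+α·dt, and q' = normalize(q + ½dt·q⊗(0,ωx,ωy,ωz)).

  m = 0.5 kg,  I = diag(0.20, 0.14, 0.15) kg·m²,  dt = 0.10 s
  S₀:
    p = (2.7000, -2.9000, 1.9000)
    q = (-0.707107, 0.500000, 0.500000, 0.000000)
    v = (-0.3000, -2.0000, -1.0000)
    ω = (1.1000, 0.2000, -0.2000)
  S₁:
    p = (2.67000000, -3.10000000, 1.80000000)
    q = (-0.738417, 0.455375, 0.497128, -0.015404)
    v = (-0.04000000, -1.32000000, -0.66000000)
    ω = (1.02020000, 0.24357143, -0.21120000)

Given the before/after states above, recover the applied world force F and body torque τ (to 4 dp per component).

rate change Δω = (-0.07980000, 0.04357143, -0.01120000)
ω₀×(Iω₀) = (-0.0004, -0.0110, -0.0132)
I·α + gyro = (-0.1600, 0.0500, -0.0300)
v₁ − v₀ = (0.26000000, 0.68000000, 0.34000000)
applied force F = (1.3000, 3.4000, 1.7000)

F = (1.3000, 3.4000, 1.7000)
τ = (-0.1600, 0.0500, -0.0300)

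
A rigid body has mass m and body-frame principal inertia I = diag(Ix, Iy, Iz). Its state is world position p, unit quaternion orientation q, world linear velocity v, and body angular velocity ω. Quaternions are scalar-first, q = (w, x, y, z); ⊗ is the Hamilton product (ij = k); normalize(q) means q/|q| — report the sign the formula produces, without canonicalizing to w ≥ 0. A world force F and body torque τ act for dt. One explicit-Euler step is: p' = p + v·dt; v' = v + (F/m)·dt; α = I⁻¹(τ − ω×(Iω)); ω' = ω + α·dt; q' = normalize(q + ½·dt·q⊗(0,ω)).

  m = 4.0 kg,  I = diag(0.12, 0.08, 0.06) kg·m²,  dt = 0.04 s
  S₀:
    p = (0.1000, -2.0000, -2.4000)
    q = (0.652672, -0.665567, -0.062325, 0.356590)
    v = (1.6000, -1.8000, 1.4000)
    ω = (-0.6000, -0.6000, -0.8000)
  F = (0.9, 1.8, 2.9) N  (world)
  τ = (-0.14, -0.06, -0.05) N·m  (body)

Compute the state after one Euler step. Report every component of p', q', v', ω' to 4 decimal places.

gyro term ω×Iω = (-0.0096, 0.0288, -0.0144)
(τ − ω×Iω)/I = (-1.0867, -1.1100, -0.5933)
ω + α·dt = (-0.6435, -0.6444, -0.8237)
Hamilton product q⊗(0,ω) = (-0.1514632, -0.1277892, -1.1380108, -0.1601924)
q + ½dt·q⊗(0,ω), renormalized = (0.6495, -0.6679, -0.0851, 0.3533)
p' = p + v·dt = (0.1640, -2.0720, -2.3440)
new velocity v' = (1.6090, -1.7820, 1.4290)

p' = (0.1640, -2.0720, -2.3440)
q' = (0.6495, -0.6679, -0.0851, 0.3533)
v' = (1.6090, -1.7820, 1.4290)
ω' = (-0.6435, -0.6444, -0.8237)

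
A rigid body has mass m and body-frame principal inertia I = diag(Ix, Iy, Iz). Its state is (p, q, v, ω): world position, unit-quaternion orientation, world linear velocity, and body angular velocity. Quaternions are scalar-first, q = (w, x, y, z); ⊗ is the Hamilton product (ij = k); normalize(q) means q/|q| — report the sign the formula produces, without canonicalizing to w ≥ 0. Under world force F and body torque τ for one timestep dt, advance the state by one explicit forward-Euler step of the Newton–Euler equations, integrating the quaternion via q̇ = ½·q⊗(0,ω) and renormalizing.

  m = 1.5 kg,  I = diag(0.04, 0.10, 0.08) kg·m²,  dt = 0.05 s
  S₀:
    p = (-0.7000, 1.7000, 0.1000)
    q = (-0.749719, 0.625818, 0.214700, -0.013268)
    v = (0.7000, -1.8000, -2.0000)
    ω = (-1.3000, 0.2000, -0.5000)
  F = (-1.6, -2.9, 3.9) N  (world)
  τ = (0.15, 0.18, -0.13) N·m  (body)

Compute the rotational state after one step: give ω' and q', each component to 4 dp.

ω' = (-1.1150, 0.3030, -0.5715)
q' = (-0.7302, 0.6472, 0.2191, 0.0062)

gyro term ω×Iω = (0.0020, -0.0260, -0.0156)
(τ − ω×Iω)/I = (3.7000, 2.0600, -1.4300)
new body rate ω' = (-1.1150, 0.3030, -0.5715)
2q̇ = q⊗(0,ω) = (0.7639894, 0.8699383, 0.1802136, 0.7791331)
q' = normalize(q + ½dt·q⊗(0,ω)) = (-0.7302, 0.6472, 0.2191, 0.0062)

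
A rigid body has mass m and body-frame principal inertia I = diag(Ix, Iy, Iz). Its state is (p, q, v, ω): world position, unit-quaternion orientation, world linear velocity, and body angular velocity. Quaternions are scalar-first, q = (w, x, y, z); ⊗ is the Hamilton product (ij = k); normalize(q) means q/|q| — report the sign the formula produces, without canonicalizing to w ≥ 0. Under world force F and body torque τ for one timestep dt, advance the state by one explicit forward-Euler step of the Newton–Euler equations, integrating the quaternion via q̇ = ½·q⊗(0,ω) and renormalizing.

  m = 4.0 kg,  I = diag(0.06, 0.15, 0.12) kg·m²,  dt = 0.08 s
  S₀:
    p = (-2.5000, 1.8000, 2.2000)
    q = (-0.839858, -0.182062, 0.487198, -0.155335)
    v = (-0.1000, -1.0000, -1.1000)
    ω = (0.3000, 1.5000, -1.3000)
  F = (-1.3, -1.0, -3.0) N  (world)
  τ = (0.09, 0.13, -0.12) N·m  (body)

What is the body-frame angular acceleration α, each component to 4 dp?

α = (0.5250, 0.7107, -1.3375)

ω×(Iω) gyroscopic = (0.0585, 0.0234, 0.0405)
(τ − ω×Iω)/I = (0.5250, 0.7107, -1.3375)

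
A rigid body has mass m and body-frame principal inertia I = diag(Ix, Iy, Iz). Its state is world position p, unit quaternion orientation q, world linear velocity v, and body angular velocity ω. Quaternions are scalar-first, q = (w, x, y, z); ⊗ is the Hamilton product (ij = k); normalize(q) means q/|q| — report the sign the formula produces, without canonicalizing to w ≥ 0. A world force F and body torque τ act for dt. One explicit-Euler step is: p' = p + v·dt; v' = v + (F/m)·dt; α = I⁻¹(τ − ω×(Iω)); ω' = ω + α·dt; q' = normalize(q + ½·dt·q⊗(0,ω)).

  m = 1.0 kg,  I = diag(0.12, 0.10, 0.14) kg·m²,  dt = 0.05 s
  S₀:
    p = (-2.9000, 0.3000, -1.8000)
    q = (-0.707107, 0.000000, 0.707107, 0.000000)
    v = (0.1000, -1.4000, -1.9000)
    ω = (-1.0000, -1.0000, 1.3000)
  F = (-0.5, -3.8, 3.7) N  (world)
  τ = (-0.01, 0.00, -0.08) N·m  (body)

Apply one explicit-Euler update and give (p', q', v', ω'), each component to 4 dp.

p' = (-2.8950, 0.2300, -1.8950)
q' = (-0.6886, 0.0406, 0.7240, -0.0053)
v' = (0.0750, -1.5900, -1.7150)
ω' = (-0.9825, -1.0130, 1.2786)

a = (-0.5000, -3.8000, 3.7000)
p + v·dt = (-2.8950, 0.2300, -1.8950)
v' = v + a·dt = (0.0750, -1.5900, -1.7150)
α = I⁻¹(τ − ω×Iω) = (0.3500, -0.2600, -0.4286)
new body rate ω' = (-0.9825, -1.0130, 1.2786)
Hamilton product q⊗(0,ω) = (0.7071070, 1.6263461, 0.7071070, -0.2121321)
updated quaternion q' = (-0.6886, 0.0406, 0.7240, -0.0053)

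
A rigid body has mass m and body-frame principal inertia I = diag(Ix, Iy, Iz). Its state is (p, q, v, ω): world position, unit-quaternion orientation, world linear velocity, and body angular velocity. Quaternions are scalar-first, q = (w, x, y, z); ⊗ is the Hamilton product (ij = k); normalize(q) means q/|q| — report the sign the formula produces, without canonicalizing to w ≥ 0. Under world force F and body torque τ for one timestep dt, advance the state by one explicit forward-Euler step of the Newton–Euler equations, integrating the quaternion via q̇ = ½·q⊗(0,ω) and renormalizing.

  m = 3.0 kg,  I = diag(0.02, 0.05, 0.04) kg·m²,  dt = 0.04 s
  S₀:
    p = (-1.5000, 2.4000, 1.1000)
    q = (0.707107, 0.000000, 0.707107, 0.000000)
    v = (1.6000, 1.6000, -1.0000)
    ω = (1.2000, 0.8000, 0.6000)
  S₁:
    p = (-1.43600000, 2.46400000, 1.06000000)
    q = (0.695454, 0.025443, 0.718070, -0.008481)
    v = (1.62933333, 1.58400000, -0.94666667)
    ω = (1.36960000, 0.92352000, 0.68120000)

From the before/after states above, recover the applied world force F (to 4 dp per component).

F = (2.2000, -1.2000, 4.0000)

v₁ − v₀ = (0.02933333, -0.01600000, 0.05333333)
F = m·Δv/dt = (2.2000, -1.2000, 4.0000)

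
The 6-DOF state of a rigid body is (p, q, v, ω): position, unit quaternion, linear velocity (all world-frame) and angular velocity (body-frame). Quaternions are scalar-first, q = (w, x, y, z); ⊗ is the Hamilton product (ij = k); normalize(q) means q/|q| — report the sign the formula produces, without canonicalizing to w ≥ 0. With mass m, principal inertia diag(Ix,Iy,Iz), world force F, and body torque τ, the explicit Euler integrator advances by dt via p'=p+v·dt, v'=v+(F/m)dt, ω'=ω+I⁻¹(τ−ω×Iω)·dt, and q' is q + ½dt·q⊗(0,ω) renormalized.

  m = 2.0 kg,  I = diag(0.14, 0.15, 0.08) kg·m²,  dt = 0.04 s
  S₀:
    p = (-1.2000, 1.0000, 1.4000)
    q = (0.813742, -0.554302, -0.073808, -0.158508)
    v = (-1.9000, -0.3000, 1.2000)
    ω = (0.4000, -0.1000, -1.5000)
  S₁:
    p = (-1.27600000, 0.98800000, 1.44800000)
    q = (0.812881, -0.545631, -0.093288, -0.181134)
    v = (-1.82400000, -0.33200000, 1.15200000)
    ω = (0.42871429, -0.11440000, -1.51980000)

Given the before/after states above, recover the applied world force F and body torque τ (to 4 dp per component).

F = (3.8000, -1.6000, -2.4000)
τ = (0.0900, -0.0900, -0.0400)

v₁ − v₀ = (0.07600000, -0.03200000, -0.04800000)
m·(v₁−v₀)/dt = (3.8000, -1.6000, -2.4000)
rate change Δω = (0.02871429, -0.01440000, -0.01980000)
I·α + gyro = (0.0900, -0.0900, -0.0400)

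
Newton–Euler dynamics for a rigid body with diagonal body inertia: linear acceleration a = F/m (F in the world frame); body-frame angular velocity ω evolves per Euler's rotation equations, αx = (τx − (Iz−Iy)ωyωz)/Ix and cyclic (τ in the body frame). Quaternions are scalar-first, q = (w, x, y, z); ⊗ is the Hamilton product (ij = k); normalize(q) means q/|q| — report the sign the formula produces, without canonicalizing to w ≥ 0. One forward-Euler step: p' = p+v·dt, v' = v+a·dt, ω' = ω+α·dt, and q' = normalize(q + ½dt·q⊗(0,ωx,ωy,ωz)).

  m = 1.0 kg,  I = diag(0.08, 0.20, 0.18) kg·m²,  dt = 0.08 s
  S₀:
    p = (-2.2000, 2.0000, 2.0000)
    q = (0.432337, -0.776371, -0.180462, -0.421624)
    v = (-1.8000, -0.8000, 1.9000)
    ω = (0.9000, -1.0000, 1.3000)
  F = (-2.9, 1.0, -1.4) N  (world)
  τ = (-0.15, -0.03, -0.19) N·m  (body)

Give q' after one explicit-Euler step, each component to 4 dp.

q' = (0.4737, -0.7849, -0.1721, -0.3606)

Hamilton product q⊗(0,ω) = (1.0663831, -0.2671213, 0.1974837, 1.5008249)
q + ½dt·q⊗(0,ω), renormalized = (0.4737, -0.7849, -0.1721, -0.3606)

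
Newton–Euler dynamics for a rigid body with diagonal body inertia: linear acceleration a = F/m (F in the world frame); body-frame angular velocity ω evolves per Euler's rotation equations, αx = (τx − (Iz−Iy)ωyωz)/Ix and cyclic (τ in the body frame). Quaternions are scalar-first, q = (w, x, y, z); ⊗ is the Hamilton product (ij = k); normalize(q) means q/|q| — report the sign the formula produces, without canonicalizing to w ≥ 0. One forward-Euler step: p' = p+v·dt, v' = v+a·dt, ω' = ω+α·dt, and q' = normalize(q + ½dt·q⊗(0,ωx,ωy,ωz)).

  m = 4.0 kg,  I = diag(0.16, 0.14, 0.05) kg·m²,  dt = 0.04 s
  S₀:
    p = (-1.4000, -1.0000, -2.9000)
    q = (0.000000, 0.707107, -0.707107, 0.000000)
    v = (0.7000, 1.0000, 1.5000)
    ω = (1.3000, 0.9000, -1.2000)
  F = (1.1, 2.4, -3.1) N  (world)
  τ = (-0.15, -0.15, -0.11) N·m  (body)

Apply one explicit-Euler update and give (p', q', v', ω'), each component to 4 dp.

gyro term ω×Iω = (0.0972, -0.1716, -0.0234)
(τ − ω×Iω)/I = (-1.5450, 0.1543, -1.7320)
ω' = ω + α·dt = (1.2382, 0.9062, -1.2693)
Hamilton product q⊗(0,ω) = (-0.2828428, 0.8485284, 0.8485284, 1.5556354)
q + ½dt·q⊗(0,ω), renormalized = (-0.0057, 0.7235, -0.6896, 0.0311)
new position p' = (-1.3720, -0.9600, -2.8400)
v + (F/m)dt = (0.7110, 1.0240, 1.4690)

p' = (-1.3720, -0.9600, -2.8400)
q' = (-0.0057, 0.7235, -0.6896, 0.0311)
v' = (0.7110, 1.0240, 1.4690)
ω' = (1.2382, 0.9062, -1.2693)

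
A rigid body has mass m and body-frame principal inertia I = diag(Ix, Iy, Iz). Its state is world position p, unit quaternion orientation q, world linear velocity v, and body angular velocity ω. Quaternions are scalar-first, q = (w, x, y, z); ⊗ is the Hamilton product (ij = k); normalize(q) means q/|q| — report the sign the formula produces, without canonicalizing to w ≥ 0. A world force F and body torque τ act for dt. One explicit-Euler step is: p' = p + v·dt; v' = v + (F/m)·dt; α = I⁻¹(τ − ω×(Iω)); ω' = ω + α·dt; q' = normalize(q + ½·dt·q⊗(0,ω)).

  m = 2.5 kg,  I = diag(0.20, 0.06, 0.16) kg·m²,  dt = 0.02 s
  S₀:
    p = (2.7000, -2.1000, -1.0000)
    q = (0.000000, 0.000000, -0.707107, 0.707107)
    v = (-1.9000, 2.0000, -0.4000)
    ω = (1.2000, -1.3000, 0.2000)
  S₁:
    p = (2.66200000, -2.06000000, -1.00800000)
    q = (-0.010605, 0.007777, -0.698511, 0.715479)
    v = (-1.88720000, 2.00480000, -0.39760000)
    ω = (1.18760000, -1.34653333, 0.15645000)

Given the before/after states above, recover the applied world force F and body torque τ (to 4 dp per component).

Δω = ω₁−ω₀ = (-0.01240000, -0.04653333, -0.04355000)
τ = I·(Δω/dt) + ω₀×(Iω₀) = (-0.1500, -0.1300, -0.1300)
v₁ − v₀ = (0.01280000, 0.00480000, 0.00240000)
applied force F = (1.6000, 0.6000, 0.3000)

F = (1.6000, 0.6000, 0.3000)
τ = (-0.1500, -0.1300, -0.1300)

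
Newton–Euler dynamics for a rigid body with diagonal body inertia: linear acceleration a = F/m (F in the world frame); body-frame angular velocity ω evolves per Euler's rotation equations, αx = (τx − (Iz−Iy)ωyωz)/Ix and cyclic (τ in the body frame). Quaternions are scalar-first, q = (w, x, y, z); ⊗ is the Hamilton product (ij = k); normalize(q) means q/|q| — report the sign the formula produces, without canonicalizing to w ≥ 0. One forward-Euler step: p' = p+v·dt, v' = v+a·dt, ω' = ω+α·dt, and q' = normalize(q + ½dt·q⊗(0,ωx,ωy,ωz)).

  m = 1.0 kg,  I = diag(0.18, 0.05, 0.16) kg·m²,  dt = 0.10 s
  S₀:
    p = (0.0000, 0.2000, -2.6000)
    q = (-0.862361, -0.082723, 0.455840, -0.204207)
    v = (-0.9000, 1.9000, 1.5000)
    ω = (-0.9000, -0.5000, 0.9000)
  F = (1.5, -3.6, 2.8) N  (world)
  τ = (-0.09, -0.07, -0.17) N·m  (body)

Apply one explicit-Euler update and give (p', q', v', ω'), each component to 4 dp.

α = I⁻¹(τ − ω×Iω) = (-0.2250, -1.0760, -0.6969)
ω + α·dt = (-0.9225, -0.6076, 0.8303)
Hamilton product q⊗(0,ω) = (0.3372556, 1.0842774, 0.6894175, -0.3245074)
updated quaternion q' = (-0.8435, -0.0284, 0.4892, -0.2199)
new position p' = (-0.0900, 0.3900, -2.4500)
v' = v + a·dt = (-0.7500, 1.5400, 1.7800)

p' = (-0.0900, 0.3900, -2.4500)
q' = (-0.8435, -0.0284, 0.4892, -0.2199)
v' = (-0.7500, 1.5400, 1.7800)
ω' = (-0.9225, -0.6076, 0.8303)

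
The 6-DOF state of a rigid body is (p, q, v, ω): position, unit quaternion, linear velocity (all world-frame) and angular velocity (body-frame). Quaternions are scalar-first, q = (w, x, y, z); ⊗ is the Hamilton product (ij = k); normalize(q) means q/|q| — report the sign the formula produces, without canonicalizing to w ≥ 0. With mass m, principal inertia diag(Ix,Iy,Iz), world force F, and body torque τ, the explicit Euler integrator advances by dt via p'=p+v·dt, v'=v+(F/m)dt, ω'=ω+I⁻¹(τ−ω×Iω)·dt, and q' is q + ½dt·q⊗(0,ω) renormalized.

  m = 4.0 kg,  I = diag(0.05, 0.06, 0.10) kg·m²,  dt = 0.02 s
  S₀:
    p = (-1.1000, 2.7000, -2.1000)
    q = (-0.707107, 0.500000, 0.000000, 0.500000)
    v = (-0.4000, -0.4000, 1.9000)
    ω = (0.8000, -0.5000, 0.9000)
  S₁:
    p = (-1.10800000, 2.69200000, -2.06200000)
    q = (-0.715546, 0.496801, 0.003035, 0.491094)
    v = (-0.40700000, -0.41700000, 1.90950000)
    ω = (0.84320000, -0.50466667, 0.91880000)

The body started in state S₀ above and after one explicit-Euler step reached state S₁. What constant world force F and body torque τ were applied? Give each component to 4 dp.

v₁ − v₀ = (-0.00700000, -0.01700000, 0.00950000)
m·(v₁−v₀)/dt = (-1.4000, -3.4000, 1.9000)
Δω = ω₁−ω₀ = (0.04320000, -0.00466667, 0.01880000)
ω₀×(Iω₀) = (-0.0180, -0.0360, -0.0040)
applied torque τ = (0.0900, -0.0500, 0.0900)

F = (-1.4000, -3.4000, 1.9000)
τ = (0.0900, -0.0500, 0.0900)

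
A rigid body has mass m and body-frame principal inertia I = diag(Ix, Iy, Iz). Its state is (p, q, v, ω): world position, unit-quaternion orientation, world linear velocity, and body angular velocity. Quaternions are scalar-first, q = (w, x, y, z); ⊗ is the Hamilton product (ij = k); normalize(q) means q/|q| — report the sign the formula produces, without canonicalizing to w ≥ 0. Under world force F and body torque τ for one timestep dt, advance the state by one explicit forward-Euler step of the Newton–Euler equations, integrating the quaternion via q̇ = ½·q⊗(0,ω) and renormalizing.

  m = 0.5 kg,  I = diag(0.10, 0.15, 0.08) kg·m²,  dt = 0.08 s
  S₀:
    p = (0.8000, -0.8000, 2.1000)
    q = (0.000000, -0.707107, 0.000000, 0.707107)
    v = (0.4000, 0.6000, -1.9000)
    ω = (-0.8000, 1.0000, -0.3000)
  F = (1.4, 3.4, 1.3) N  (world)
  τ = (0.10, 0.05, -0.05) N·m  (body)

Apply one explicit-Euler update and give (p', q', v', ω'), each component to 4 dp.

p' = (0.8320, -0.7520, 1.9480)
q' = (-0.0141, -0.7344, -0.0311, 0.6779)
v' = (0.6240, 1.1440, -1.6920)
ω' = (-0.7368, 1.0241, -0.3100)

α = I⁻¹(τ − ω×Iω) = (0.7900, 0.3013, -0.1250)
ω' = ω + α·dt = (-0.7368, 1.0241, -0.3100)
Hamilton product q⊗(0,ω) = (-0.3535535, -0.7071070, -0.7778177, -0.7071070)
q + ½dt·q⊗(0,ω), renormalized = (-0.0141, -0.7344, -0.0311, 0.6779)
p' = p + v·dt = (0.8320, -0.7520, 1.9480)
v + (F/m)dt = (0.6240, 1.1440, -1.6920)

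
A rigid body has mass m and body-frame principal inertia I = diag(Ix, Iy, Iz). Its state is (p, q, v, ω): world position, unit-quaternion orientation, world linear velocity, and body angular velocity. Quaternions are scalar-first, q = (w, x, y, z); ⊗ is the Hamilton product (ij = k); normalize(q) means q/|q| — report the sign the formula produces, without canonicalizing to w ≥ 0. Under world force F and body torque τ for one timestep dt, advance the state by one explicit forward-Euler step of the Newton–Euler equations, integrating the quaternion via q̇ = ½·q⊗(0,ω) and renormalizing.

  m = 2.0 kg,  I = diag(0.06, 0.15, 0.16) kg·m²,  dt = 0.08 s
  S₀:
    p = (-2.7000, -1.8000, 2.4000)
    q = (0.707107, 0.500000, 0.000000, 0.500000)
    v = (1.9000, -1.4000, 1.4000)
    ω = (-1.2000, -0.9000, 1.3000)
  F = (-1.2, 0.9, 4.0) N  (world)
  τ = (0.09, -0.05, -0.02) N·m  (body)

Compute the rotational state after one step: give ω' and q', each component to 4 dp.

ω×(Iω) gyroscopic = (-0.0117, 0.1560, 0.0972)
(τ − ω×Iω)/I = (1.6950, -1.3733, -0.7325)
ω' = ω + α·dt = (-1.0644, -1.0099, 1.2414)
q⊗(0,ω) = (-0.0500000, -0.3985284, -1.8863963, 0.4692391)
q' = normalize(q + ½dt·q⊗(0,ω)) = (0.7029, 0.4825, -0.0752, 0.5171)

ω' = (-1.0644, -1.0099, 1.2414)
q' = (0.7029, 0.4825, -0.0752, 0.5171)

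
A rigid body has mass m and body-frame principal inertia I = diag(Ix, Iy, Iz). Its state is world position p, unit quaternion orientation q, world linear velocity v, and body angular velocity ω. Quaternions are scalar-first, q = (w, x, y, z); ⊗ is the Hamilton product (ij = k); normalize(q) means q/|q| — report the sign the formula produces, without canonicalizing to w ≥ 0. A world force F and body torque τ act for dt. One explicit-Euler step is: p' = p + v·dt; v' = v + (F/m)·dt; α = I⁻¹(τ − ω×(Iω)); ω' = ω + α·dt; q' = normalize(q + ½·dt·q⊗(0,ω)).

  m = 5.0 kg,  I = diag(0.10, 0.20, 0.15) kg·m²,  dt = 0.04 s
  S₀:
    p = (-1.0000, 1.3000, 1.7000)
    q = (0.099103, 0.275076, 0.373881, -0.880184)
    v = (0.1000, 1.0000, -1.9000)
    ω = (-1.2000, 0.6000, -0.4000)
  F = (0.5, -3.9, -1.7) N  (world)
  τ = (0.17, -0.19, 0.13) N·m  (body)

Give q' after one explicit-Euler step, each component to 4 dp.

q' = (0.0941, 0.2802, 0.3982, -0.8684)

2q̇ = q⊗(0,ω) = (-0.2463110, 0.2596344, 1.2257130, 0.5740616)
updated quaternion q' = (0.0941, 0.2802, 0.3982, -0.8684)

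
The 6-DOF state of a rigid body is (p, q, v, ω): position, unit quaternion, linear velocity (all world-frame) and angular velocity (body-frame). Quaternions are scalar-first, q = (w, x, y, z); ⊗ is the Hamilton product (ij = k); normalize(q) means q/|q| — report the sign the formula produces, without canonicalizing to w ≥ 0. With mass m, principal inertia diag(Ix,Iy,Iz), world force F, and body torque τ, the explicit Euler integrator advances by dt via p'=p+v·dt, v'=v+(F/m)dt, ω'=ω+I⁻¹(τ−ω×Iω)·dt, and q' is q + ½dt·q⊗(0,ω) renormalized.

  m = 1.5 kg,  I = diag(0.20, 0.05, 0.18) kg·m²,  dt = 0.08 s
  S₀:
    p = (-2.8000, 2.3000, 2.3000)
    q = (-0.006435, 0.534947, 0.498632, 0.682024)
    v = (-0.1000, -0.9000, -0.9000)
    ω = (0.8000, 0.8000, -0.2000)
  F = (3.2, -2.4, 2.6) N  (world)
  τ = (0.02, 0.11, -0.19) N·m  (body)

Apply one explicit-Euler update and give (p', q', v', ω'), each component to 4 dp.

p' = (-2.8080, 2.2280, 2.2280)
q' = (-0.0340, 0.5084, 0.5240, 0.6825)
v' = (0.0707, -1.0280, -0.7613)
ω' = (0.8163, 0.9811, -0.2418)

ω×(Iω) gyroscopic = (-0.0208, -0.0032, -0.0960)
(τ − ω×Iω)/I = (0.2040, 2.2640, -0.5222)
new body rate ω' = (0.8163, 0.9811, -0.2418)
Hamilton product q⊗(0,ω) = (-0.6904584, -0.6504936, 0.6474606, 0.0303390)
q + ½dt·q⊗(0,ω), renormalized = (-0.0340, 0.5084, 0.5240, 0.6825)
a = (2.1333, -1.6000, 1.7333)
p + v·dt = (-2.8080, 2.2280, 2.2280)
v + (F/m)dt = (0.0707, -1.0280, -0.7613)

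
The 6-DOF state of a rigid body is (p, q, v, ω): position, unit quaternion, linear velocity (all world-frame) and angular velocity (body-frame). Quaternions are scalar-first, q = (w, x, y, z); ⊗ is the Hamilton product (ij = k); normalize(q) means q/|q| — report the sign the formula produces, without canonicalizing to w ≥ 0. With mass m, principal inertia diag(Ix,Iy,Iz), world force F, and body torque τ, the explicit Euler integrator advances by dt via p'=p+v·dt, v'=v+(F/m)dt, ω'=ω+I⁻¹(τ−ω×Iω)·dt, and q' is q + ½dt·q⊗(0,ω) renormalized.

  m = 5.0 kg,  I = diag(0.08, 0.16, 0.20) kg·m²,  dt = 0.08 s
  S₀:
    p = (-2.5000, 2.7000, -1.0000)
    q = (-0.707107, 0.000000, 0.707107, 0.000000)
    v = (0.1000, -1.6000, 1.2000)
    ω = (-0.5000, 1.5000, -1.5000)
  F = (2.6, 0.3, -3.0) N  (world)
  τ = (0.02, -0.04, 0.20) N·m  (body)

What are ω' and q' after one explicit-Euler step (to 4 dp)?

precession coupling ω×(Iω) = (-0.0900, -0.0900, -0.0600)
angular accel α = (1.3750, 0.3125, 1.3000)
new body rate ω' = (-0.3900, 1.5250, -1.3960)
2q̇ = q⊗(0,ω) = (-1.0606605, -0.7071070, -1.0606605, 1.4142140)
q' = normalize(q + ½dt·q⊗(0,ω)) = (-0.7467, -0.0282, 0.6622, 0.0564)

ω' = (-0.3900, 1.5250, -1.3960)
q' = (-0.7467, -0.0282, 0.6622, 0.0564)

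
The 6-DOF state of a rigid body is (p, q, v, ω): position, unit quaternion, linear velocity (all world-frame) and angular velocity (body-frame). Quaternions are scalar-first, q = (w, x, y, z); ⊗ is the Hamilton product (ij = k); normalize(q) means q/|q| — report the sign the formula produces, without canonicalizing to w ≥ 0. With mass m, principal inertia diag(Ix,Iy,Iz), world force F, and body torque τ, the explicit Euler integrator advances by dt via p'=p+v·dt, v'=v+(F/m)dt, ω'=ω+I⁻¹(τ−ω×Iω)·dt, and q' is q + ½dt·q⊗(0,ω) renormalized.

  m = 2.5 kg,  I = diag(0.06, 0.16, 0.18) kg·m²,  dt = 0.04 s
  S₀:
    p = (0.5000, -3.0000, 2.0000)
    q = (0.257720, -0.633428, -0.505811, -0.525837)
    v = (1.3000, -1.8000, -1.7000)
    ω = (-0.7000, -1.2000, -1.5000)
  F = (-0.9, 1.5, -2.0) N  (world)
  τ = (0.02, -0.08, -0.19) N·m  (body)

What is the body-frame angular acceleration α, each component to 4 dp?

α = (-0.2667, 0.2875, -1.5222)

precession coupling ω×(Iω) = (0.0360, -0.1260, 0.0840)
angular accel α = (-0.2667, 0.2875, -1.5222)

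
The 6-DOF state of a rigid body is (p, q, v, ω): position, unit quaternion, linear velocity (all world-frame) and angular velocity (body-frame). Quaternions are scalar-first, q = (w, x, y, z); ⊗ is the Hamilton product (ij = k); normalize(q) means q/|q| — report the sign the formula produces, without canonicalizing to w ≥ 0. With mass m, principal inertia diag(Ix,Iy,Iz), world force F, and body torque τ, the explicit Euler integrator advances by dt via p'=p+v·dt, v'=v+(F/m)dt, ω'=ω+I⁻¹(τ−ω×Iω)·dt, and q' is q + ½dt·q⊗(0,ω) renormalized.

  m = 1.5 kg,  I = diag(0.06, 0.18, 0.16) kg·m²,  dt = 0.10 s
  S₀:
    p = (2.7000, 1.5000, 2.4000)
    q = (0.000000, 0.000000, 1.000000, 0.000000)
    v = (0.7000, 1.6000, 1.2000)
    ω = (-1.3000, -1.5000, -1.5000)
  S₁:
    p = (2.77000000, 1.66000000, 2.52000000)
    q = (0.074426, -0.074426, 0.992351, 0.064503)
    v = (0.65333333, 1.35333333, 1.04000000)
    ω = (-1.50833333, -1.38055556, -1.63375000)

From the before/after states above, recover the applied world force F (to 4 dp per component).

F = (-0.7000, -3.7000, -2.4000)

velocity change Δv = (-0.04666667, -0.24666667, -0.16000000)
F = m·Δv/dt = (-0.7000, -3.7000, -2.4000)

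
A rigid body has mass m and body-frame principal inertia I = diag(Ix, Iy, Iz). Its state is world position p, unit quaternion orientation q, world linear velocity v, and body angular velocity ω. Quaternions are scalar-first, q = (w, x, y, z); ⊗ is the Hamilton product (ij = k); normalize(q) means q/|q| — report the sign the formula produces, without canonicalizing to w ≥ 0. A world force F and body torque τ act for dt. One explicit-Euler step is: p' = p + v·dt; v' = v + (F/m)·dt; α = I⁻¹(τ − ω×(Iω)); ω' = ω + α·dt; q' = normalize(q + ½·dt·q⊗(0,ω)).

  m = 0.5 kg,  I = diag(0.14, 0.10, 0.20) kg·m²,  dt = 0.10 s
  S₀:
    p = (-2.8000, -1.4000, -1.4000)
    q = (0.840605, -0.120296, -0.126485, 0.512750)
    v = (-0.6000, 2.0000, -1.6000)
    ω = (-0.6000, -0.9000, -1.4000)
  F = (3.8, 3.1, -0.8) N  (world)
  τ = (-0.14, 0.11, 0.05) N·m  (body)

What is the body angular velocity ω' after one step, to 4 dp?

ω' = (-0.7900, -0.7396, -1.3642)

ω×(Iω) gyroscopic = (0.1260, -0.0504, -0.0216)
(τ − ω×Iω)/I = (-1.9000, 1.6040, 0.3580)
ω + α·dt = (-0.7900, -0.7396, -1.3642)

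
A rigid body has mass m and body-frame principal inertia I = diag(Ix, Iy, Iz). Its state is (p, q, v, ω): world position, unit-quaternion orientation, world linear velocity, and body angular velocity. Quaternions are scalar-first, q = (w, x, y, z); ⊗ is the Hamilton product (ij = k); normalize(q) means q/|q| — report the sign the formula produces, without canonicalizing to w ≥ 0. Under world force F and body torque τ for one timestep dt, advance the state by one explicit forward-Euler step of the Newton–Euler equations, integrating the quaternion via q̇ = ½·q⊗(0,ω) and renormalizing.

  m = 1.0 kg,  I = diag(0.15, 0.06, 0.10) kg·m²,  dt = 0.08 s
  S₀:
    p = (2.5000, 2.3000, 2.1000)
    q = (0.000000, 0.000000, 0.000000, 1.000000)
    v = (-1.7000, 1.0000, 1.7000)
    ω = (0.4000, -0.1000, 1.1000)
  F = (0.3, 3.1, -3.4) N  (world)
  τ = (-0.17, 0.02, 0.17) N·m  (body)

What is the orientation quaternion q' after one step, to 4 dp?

q' = (-0.0440, 0.0040, 0.0160, 0.9989)

Hamilton product q⊗(0,ω) = (-1.1000000, 0.1000000, 0.4000000, 0.0000000)
q' = normalize(q + ½dt·q⊗(0,ω)) = (-0.0440, 0.0040, 0.0160, 0.9989)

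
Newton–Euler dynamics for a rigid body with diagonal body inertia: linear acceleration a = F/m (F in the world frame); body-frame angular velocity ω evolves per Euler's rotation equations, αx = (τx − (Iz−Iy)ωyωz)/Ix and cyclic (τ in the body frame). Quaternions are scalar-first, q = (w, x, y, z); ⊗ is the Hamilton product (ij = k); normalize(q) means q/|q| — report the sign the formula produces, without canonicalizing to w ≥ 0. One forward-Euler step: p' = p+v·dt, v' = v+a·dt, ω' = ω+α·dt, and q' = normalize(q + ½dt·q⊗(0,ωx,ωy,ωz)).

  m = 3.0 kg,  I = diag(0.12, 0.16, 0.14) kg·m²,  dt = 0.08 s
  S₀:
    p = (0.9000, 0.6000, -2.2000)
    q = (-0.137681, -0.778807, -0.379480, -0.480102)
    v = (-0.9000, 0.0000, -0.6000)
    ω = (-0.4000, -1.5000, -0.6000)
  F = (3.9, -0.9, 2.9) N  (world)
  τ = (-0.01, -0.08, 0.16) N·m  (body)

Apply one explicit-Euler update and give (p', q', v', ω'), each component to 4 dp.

p' = (0.8280, 0.6000, -2.2480)
q' = (-0.1840, -0.7945, -0.3814, -0.4352)
v' = (-0.7960, -0.0240, -0.5227)
ω' = (-0.3947, -1.5376, -0.5223)

α = I⁻¹(τ − ω×Iω) = (0.0667, -0.4700, 0.9714)
new body rate ω' = (-0.3947, -1.5376, -0.5223)
2q̇ = q⊗(0,ω) = (-1.1688040, -0.4373926, -0.0687219, 1.0990271)
updated quaternion q' = (-0.1840, -0.7945, -0.3814, -0.4352)
new position p' = (0.8280, 0.6000, -2.2480)
v + (F/m)dt = (-0.7960, -0.0240, -0.5227)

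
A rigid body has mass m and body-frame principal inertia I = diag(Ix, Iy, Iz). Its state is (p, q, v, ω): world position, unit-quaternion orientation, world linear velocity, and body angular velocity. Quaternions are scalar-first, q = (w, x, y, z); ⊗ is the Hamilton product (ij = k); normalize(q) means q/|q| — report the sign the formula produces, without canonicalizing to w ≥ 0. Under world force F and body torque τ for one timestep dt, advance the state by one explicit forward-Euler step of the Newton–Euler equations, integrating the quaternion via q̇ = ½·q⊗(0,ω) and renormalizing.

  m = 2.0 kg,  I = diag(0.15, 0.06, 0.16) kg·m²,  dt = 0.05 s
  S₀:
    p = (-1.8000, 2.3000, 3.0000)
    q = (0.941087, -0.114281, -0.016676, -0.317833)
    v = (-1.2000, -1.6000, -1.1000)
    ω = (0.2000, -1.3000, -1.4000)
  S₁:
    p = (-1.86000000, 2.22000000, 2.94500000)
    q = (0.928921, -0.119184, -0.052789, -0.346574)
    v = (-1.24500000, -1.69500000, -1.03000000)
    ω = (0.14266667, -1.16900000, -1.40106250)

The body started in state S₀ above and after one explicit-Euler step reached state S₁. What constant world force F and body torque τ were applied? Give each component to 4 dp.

F = (-1.8000, -3.8000, 2.8000)
τ = (0.0100, 0.1600, 0.0200)

Δv = v₁−v₀ = (-0.04500000, -0.09500000, 0.07000000)
F = m·Δv/dt = (-1.8000, -3.8000, 2.8000)
ω₁ − ω₀ = (-0.05733333, 0.13100000, -0.00106250)
ω₀×(Iω₀) = (0.1820, 0.0028, 0.0234)
I·α + gyro = (0.0100, 0.1600, 0.0200)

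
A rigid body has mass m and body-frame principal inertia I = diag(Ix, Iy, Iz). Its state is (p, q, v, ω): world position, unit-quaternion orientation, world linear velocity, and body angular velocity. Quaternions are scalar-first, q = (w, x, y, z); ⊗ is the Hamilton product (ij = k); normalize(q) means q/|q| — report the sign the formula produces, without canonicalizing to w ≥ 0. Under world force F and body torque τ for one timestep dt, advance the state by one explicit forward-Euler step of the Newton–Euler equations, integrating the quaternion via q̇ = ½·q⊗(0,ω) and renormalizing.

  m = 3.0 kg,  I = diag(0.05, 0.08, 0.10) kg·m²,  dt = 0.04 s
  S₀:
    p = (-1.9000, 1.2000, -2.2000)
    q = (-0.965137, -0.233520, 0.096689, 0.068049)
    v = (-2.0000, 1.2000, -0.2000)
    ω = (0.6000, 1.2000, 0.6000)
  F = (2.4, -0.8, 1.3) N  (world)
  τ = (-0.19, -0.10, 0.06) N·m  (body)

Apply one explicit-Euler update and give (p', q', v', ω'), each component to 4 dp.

a = (0.8000, -0.2667, 0.4333)
p + v·dt = (-1.9800, 1.2480, -2.2080)
new velocity v' = (-1.9680, 1.1893, -0.1827)
α = I⁻¹(τ − ω×Iω) = (-4.0880, -1.0250, 0.3840)
ω + α·dt = (0.4365, 1.1590, 0.6154)
q⊗(0,ω) = (-0.0167442, -0.6027276, -0.9772230, -0.9173196)
q' = normalize(q + ½dt·q⊗(0,ω)) = (-0.9651, -0.2455, 0.0771, 0.0497)

p' = (-1.9800, 1.2480, -2.2080)
q' = (-0.9651, -0.2455, 0.0771, 0.0497)
v' = (-1.9680, 1.1893, -0.1827)
ω' = (0.4365, 1.1590, 0.6154)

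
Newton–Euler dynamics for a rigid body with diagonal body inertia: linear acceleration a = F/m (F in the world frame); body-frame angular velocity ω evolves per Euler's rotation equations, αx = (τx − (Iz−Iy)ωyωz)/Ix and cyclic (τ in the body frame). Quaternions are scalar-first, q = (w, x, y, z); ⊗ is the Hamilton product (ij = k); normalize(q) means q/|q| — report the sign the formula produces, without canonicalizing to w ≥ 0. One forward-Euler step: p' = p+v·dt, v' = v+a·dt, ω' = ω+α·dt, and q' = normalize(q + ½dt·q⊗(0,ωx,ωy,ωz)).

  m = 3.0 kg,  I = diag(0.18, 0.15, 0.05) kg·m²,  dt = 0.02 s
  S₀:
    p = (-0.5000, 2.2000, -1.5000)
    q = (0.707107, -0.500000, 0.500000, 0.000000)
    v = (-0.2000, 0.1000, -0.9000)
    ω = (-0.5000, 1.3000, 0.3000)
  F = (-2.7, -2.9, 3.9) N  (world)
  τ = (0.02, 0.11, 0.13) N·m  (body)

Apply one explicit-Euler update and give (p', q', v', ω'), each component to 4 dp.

p' = (-0.5040, 2.2020, -1.5180)
q' = (0.6980, -0.5020, 0.5106, -0.0019)
v' = (-0.2180, 0.0807, -0.8740)
ω' = (-0.4934, 1.3173, 0.3442)

gyro term ω×Iω = (-0.0390, -0.0195, 0.0195)
angular accel α = (0.3278, 0.8633, 2.2100)
ω + α·dt = (-0.4934, 1.3173, 0.3442)
Hamilton product q⊗(0,ω) = (-0.9000000, -0.2035535, 1.0692391, -0.1878679)
q + ½dt·q⊗(0,ω), renormalized = (0.6980, -0.5020, 0.5106, -0.0019)
p + v·dt = (-0.5040, 2.2020, -1.5180)
new velocity v' = (-0.2180, 0.0807, -0.8740)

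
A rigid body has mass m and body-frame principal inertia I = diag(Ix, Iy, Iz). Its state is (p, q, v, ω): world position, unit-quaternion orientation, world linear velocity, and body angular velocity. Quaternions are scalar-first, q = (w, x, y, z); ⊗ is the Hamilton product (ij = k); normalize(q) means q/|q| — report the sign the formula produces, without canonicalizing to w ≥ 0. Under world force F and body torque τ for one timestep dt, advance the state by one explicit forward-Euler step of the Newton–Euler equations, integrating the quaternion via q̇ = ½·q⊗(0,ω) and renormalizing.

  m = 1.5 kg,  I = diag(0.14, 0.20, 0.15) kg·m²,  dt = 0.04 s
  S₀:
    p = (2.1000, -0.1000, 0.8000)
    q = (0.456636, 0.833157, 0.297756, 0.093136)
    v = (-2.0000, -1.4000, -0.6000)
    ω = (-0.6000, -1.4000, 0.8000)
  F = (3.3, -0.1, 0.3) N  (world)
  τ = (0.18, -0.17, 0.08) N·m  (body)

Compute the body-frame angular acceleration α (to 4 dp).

α = (0.8857, -0.8740, 0.1973)

gyro term ω×Iω = (0.0560, 0.0048, 0.0504)
(τ − ω×Iω)/I = (0.8857, -0.8740, 0.1973)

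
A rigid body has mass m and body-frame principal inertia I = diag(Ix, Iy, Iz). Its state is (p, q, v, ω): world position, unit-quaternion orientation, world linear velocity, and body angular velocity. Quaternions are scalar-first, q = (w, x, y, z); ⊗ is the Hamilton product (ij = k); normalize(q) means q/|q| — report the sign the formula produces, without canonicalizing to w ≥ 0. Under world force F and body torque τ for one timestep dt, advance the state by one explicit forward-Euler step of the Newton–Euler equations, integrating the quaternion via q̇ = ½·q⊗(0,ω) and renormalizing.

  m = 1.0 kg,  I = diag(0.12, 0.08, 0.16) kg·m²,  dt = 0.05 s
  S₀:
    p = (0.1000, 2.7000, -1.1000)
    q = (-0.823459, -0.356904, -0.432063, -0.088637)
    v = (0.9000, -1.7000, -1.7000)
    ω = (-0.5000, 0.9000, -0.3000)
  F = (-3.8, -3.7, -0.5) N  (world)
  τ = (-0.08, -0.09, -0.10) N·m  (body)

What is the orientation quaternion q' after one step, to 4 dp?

q' = (-0.8186, -0.3413, -0.4520, -0.0959)

Hamilton product q⊗(0,ω) = (0.1838136, 0.6211217, -0.8038658, -0.2902074)
updated quaternion q' = (-0.8186, -0.3413, -0.4520, -0.0959)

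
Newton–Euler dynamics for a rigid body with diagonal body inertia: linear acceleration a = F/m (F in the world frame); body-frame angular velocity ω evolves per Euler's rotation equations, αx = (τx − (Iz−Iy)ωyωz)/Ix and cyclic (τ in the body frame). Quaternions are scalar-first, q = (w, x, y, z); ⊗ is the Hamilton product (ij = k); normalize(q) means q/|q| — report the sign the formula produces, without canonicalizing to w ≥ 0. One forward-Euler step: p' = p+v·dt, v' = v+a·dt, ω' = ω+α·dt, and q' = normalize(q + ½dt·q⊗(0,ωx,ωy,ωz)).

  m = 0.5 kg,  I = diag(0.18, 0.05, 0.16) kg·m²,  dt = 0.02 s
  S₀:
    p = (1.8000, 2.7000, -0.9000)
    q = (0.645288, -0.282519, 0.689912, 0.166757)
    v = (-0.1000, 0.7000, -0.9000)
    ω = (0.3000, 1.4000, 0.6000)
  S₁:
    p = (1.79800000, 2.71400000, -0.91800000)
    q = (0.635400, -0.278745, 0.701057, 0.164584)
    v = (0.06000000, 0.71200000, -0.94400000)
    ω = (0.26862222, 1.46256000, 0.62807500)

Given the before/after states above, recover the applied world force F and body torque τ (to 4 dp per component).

F = (4.0000, 0.3000, -1.1000)
τ = (-0.1900, 0.1600, 0.1700)

Δv = v₁−v₀ = (0.16000000, 0.01200000, -0.04400000)
m·(v₁−v₀)/dt = (4.0000, 0.3000, -1.1000)
rate change Δω = (-0.03137778, 0.06256000, 0.02807500)
ω₀×(Iω₀) = (0.0924, 0.0036, -0.0546)
τ = I·(Δω/dt) + ω₀×(Iω₀) = (-0.1900, 0.1600, 0.1700)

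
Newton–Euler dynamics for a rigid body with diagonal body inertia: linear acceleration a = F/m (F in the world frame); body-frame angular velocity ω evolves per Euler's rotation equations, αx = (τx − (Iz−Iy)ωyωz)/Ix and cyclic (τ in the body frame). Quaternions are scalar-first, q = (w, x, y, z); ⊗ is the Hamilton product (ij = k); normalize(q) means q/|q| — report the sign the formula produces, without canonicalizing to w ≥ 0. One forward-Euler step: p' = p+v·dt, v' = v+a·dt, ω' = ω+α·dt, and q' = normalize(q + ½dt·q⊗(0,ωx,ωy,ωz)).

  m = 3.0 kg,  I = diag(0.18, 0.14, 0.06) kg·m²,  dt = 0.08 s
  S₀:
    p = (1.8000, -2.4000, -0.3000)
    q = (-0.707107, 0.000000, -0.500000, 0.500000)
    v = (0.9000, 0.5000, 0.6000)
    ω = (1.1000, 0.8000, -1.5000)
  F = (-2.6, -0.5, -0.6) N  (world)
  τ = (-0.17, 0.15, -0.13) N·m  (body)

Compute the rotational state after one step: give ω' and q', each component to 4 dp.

ω' = (0.9818, 0.9989, -1.6264)
q' = (-0.6589, -0.0171, -0.4990, 0.5626)

gyro term ω×Iω = (0.0960, -0.1980, -0.0352)
α = I⁻¹(τ − ω×Iω) = (-1.4778, 2.4857, -1.5800)
ω' = ω + α·dt = (0.9818, 0.9989, -1.6264)
Hamilton product q⊗(0,ω) = (1.1500000, -0.4278177, -0.0156856, 1.6106605)
q + ½dt·q⊗(0,ω), renormalized = (-0.6589, -0.0171, -0.4990, 0.5626)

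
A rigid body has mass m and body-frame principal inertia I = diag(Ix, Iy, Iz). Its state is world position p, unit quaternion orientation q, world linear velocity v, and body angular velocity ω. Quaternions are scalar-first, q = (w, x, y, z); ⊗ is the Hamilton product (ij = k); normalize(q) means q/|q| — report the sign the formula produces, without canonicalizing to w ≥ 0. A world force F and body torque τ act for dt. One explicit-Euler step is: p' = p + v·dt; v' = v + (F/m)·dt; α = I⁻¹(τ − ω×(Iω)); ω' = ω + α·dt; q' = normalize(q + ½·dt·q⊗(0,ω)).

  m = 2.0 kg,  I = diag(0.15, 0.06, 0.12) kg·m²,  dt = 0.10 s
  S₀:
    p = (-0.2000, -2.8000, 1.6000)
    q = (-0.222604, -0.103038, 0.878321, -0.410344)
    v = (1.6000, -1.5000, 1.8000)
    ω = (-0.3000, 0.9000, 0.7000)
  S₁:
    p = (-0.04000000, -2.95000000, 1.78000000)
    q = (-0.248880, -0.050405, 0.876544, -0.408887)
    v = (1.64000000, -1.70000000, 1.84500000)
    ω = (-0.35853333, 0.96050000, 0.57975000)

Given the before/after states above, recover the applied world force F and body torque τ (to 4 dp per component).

Δv = v₁−v₀ = (0.04000000, -0.20000000, 0.04500000)
applied force F = (0.8000, -4.0000, 0.9000)
Δω = ω₁−ω₀ = (-0.05853333, 0.06050000, -0.12025000)
ω₀×(Iω₀) = (0.0378, -0.0063, 0.0243)
applied torque τ = (-0.0500, 0.0300, -0.1200)

F = (0.8000, -4.0000, 0.9000)
τ = (-0.0500, 0.0300, -0.1200)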